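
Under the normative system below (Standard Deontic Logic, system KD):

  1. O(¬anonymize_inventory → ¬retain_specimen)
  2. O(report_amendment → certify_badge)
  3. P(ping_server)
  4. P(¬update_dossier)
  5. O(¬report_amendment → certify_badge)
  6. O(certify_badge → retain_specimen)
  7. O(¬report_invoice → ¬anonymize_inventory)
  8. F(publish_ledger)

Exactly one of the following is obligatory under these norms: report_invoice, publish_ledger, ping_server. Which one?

Premises 5 and 2 cover both cases: O(¬report_amendment → certify_badge) and O(report_amendment → certify_badge). Since ¬report_amendment ∨ report_amendment is a tautology, O(certify_badge) follows.
With premise 6, O(certify_badge → retain_specimen), the K-axiom yields O(retain_specimen).
The contrapositive of premise 1 (O(¬anonymize_inventory → ¬retain_specimen)) is O(retain_specimen → anonymize_inventory), and O(retain_specimen) is already established, so O(anonymize_inventory).
The contrapositive of premise 7 (O(¬report_invoice → ¬anonymize_inventory)) is O(anonymize_inventory → report_invoice), and O(anonymize_inventory) is already established, so O(report_invoice).
So O(report_invoice) holds — report_invoice is obligatory. None of the other listed options is made obligatory by any chain of premises.

report_invoice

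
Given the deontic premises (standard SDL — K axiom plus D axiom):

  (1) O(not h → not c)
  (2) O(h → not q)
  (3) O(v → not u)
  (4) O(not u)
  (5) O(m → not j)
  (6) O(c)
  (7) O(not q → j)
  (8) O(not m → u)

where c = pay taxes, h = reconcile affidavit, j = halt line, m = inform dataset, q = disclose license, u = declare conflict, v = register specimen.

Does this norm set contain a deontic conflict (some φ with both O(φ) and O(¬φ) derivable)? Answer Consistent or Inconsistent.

Premise 4 states O(not u) outright.
The contrapositive of premise 8 (O(not m → u)) is O(not u → m), and O(not u) is already established, so O(m).
Premise 5 is O(m → not j); since O(m), deontic closure gives O(not j).
The contrapositive of premise 7 (O(not q → j)) is O(not j → q), and O(not j) is already established, so O(q).
The contrapositive of premise 2 (O(h → not q)) is O(q → not h), and O(q) is already established, so O(not h).
Premise 1 is O(not h → not c); since O(not h), deontic closure gives O(not c).
However, premise 6 gives O(c).
We now have both O(not c) and O(c) — c is simultaneously obligatory and forbidden, violating the D-axiom.

Inconsistent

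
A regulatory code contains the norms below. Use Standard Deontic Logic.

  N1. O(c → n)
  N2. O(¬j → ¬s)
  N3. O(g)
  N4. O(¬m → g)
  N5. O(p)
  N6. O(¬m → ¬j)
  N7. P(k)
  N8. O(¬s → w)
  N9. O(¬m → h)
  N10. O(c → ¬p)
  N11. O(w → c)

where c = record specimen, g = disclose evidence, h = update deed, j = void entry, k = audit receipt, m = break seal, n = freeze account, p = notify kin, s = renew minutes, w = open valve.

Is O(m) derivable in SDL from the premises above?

Premise 5 gives O(p).
Premise 10, O(c → ¬p), contraposes to O(p → ¬c); with O(p) we get O(¬c).
Premise 11, O(w → c), contraposes to O(¬c → ¬w); with O(¬c) we get O(¬w).
The contrapositive of premise 8 (O(¬s → w)) is O(¬w → s), and O(¬w) is already established, so O(s).
Premise 2 is O(¬j → ¬s); contrapositively O(s → j). Since O(s) holds, K gives O(j).
Premise 6, O(¬m → ¬j), contraposes to O(j → m); with O(j) we get O(m).
Premises 1, 3, 4, 7, 9 do not contribute to this derivation.
So O(m) follows.

Yes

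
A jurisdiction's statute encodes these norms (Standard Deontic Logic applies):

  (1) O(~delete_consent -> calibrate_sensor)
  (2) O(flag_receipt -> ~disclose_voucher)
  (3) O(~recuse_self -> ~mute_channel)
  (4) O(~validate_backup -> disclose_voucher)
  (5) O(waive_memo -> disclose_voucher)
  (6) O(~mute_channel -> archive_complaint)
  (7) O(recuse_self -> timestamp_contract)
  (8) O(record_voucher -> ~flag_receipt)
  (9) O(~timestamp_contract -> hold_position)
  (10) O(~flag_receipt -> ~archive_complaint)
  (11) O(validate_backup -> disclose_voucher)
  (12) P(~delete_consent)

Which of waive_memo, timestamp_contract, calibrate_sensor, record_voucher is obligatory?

Premises 11 and 4 cover both cases: O(validate_backup -> disclose_voucher) and O(~validate_backup -> disclose_voucher). Since validate_backup ∨ ~validate_backup is a tautology, O(disclose_voucher) follows.
Premise 2 is O(flag_receipt -> ~disclose_voucher); contrapositively O(disclose_voucher -> ~flag_receipt). Since O(disclose_voucher) holds, K gives O(~flag_receipt).
Applying K to premise 10 (O(~flag_receipt -> ~archive_complaint)) and O(~flag_receipt) yields O(~archive_complaint).
Premise 6 is O(~mute_channel -> archive_complaint); contrapositively O(~archive_complaint -> mute_channel). Since O(~archive_complaint) holds, K gives O(mute_channel).
Premise 3 is O(~recuse_self -> ~mute_channel); contrapositively O(mute_channel -> recuse_self). Since O(mute_channel) holds, K gives O(recuse_self).
Premise 7 is O(recuse_self -> timestamp_contract); since O(recuse_self), deontic closure gives O(timestamp_contract).
So O(timestamp_contract) holds — timestamp_contract is obligatory. None of the other listed options is made obligatory by any chain of premises.

timestamp_contract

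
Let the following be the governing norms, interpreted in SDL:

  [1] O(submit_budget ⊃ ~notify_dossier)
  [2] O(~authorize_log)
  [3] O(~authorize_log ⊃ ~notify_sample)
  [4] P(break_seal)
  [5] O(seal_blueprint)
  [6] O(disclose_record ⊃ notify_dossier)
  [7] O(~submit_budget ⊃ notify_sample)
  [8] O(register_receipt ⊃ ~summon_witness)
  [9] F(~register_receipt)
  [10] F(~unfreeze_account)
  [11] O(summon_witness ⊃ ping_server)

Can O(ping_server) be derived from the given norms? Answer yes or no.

No

Premise 11 is O(summon_witness ⊃ ping_server), but O(summon_witness) is not derivable from the premises, so it does not yield O(ping_server).
No other premise forces O(ping_server). An ideal world satisfying every premise can still have ping_server false, so O(ping_server) is not derivable.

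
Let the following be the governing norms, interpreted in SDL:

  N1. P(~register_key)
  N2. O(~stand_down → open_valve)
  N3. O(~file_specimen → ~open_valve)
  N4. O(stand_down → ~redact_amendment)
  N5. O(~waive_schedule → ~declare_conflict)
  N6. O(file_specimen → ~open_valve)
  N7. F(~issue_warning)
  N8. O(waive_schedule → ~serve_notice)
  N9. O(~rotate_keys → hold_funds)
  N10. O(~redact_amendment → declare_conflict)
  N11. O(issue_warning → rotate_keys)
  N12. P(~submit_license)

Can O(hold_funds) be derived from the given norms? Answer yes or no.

No

Premise 9 is O(~rotate_keys → hold_funds), but O(~rotate_keys) is not derivable from the premises, so it does not yield O(hold_funds).
No other premise forces O(hold_funds). An ideal world satisfying every premise can still have hold_funds false, so O(hold_funds) is not derivable.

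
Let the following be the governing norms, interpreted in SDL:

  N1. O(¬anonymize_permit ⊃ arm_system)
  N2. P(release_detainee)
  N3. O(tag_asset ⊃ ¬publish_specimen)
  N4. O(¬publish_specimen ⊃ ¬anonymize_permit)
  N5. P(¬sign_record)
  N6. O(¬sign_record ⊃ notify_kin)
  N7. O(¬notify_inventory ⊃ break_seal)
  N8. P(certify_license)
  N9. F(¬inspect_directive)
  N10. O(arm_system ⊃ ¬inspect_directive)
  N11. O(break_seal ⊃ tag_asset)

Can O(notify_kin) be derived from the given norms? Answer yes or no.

No

Premise 6 is O(¬sign_record ⊃ notify_kin), but O(¬sign_record) is not derivable from the premises (the permission P(¬sign_record) asserts only ¬O(sign_record), not O(¬sign_record)), so it does not yield O(notify_kin).
No other premise forces O(notify_kin). An ideal world satisfying every premise can still have notify_kin false, so O(notify_kin) is not derivable.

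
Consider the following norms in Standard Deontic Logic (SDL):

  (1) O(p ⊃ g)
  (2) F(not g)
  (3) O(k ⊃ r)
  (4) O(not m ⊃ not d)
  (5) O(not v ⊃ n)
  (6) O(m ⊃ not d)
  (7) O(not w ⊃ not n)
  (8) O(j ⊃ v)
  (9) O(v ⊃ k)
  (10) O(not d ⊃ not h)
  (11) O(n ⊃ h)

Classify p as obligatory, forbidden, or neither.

Premise 1 is O(p ⊃ g); even if O(g) held, inferring O(p) would be affirming the consequent — invalid.
No premise or chain of K-axiom applications forces O(p), and none forces O(not p). So p is neither obligatory nor forbidden under these norms.

Neither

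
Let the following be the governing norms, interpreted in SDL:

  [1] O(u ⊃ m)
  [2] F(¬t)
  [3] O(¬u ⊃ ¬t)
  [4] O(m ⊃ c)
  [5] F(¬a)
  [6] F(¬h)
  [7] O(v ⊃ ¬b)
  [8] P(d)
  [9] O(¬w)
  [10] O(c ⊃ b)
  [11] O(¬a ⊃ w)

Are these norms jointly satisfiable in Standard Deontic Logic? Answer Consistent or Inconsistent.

Premise 11 is O(¬a ⊃ w), but O(¬a) is not derivable from the premises, so it does not yield O(w).
So O(w) is not derivable, and the apparent clash with O(¬w) does not arise.
A world satisfying every obligation exists (e.g. a=true, b=true, c=true, d=false, h=true, m=true, t=true, u=true, v=false, w=false); no atom is both obligatory and forbidden, so the set is consistent.

Consistent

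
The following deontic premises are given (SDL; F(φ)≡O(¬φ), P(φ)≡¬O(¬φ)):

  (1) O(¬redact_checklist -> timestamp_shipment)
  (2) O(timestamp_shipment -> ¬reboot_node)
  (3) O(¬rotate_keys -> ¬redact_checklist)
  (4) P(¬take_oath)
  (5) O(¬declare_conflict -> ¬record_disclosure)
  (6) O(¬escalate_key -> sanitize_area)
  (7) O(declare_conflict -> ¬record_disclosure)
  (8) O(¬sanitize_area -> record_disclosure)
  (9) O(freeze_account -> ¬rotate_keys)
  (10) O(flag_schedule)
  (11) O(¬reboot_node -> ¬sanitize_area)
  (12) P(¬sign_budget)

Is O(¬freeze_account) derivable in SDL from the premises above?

Yes

Premises 7 and 5 are O(declare_conflict -> ¬record_disclosure) and O(¬declare_conflict -> ¬record_disclosure); every ideal world satisfies declare_conflict or ¬declare_conflict, so in either case ¬record_disclosure holds — hence O(¬record_disclosure).
Premise 8 is O(¬sanitize_area -> record_disclosure); contrapositively O(¬record_disclosure -> sanitize_area). Since O(¬record_disclosure) holds, K gives O(sanitize_area).
Premise 11, O(¬reboot_node -> ¬sanitize_area), contraposes to O(sanitize_area -> reboot_node); with O(sanitize_area) we get O(reboot_node).
Premise 2 is O(timestamp_shipment -> ¬reboot_node); contrapositively O(reboot_node -> ¬timestamp_shipment). Since O(reboot_node) holds, K gives O(¬timestamp_shipment).
The contrapositive of premise 1 (O(¬redact_checklist -> timestamp_shipment)) is O(¬timestamp_shipment -> redact_checklist), and O(¬timestamp_shipment) is already established, so O(redact_checklist).
Premise 3, O(¬rotate_keys -> ¬redact_checklist), contraposes to O(redact_checklist -> rotate_keys); with O(redact_checklist) we get O(rotate_keys).
Premise 9, O(freeze_account -> ¬rotate_keys), contraposes to O(rotate_keys -> ¬freeze_account); with O(rotate_keys) we get O(¬freeze_account).
Premises 4, 6, 10, 12 do not contribute to this derivation.
So O(¬freeze_account) follows.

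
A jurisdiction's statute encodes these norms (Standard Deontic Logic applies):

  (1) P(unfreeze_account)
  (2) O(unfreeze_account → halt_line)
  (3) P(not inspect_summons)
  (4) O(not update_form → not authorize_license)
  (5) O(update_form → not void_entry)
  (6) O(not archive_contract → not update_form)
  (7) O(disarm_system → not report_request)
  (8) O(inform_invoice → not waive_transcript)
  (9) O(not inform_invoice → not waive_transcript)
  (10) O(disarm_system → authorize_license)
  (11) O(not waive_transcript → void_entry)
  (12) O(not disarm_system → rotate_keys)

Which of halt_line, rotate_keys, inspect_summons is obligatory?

rotate_keys

Premises 8 and 9 are O(inform_invoice → not waive_transcript) and O(not inform_invoice → not waive_transcript); every ideal world satisfies inform_invoice or not inform_invoice, so in either case not waive_transcript holds — hence O(not waive_transcript).
Premise 11 is O(not waive_transcript → void_entry); since O(not waive_transcript), deontic closure gives O(void_entry).
Premise 5, O(update_form → not void_entry), contraposes to O(void_entry → not update_form); with O(void_entry) we get O(not update_form).
With premise 4, O(not update_form → not authorize_license), the K-axiom yields O(not authorize_license).
The contrapositive of premise 10 (O(disarm_system → authorize_license)) is O(not authorize_license → not disarm_system), and O(not authorize_license) is already established, so O(not disarm_system).
Premise 12 is O(not disarm_system → rotate_keys); since O(not disarm_system), deontic closure gives O(rotate_keys).
So O(rotate_keys) holds — rotate_keys is obligatory. None of the other listed options is made obligatory by any chain of premises.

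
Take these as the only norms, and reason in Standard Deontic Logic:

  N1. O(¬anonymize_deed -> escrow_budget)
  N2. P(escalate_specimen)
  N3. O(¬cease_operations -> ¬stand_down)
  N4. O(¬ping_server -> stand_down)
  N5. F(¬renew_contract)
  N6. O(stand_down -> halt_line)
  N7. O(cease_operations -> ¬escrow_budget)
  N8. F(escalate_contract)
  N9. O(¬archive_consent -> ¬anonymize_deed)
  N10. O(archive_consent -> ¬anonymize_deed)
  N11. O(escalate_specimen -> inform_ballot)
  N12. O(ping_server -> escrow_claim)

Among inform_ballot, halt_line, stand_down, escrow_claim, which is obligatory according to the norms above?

escrow_claim

Premises 10 and 9 are O(archive_consent -> ¬anonymize_deed) and O(¬archive_consent -> ¬anonymize_deed); every ideal world satisfies archive_consent or ¬archive_consent, so in either case ¬anonymize_deed holds — hence O(¬anonymize_deed).
Premise 1 is O(¬anonymize_deed -> escrow_budget); since O(¬anonymize_deed), deontic closure gives O(escrow_budget).
Premise 7 is O(cease_operations -> ¬escrow_budget); contrapositively O(escrow_budget -> ¬cease_operations). Since O(escrow_budget) holds, K gives O(¬cease_operations).
From O(¬cease_operations) and premise 3, O(¬cease_operations -> ¬stand_down), we obtain O(¬stand_down).
The contrapositive of premise 4 (O(¬ping_server -> stand_down)) is O(¬stand_down -> ping_server), and O(¬stand_down) is already established, so O(ping_server).
Applying K to premise 12 (O(ping_server -> escrow_claim)) and O(ping_server) yields O(escrow_claim).
So O(escrow_claim) holds — escrow_claim is obligatory. None of the other listed options is made obligatory by any chain of premises.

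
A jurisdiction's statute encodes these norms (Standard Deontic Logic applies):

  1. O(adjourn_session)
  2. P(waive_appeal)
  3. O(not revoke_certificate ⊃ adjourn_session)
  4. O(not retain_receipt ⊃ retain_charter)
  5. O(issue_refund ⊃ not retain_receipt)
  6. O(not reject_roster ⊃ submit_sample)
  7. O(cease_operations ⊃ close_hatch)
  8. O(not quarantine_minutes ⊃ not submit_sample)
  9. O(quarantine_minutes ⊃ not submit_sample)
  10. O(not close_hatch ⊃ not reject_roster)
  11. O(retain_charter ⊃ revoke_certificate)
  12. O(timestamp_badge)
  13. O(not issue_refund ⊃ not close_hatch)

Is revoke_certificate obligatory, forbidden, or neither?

By case analysis on not quarantine_minutes: premise 8 gives O(not quarantine_minutes ⊃ not submit_sample) and premise 9 gives O(quarantine_minutes ⊃ not submit_sample), so O(not submit_sample) either way.
The contrapositive of premise 6 (O(not reject_roster ⊃ submit_sample)) is O(not submit_sample ⊃ reject_roster), and O(not submit_sample) is already established, so O(reject_roster).
Premise 10 is O(not close_hatch ⊃ not reject_roster); contrapositively O(reject_roster ⊃ close_hatch). Since O(reject_roster) holds, K gives O(close_hatch).
The contrapositive of premise 13 (O(not issue_refund ⊃ not close_hatch)) is O(close_hatch ⊃ issue_refund), and O(close_hatch) is already established, so O(issue_refund).
From O(issue_refund) and premise 5, O(issue_refund ⊃ not retain_receipt), we obtain O(not retain_receipt).
Premise 4 is O(not retain_receipt ⊃ retain_charter); since O(not retain_receipt), deontic closure gives O(retain_charter).
With premise 11, O(retain_charter ⊃ revoke_certificate), the K-axiom yields O(revoke_certificate).
Premises 1, 2, 3, 7, 12 do not contribute to this derivation.
Hence revoke_certificate is obligatory.

Obligatory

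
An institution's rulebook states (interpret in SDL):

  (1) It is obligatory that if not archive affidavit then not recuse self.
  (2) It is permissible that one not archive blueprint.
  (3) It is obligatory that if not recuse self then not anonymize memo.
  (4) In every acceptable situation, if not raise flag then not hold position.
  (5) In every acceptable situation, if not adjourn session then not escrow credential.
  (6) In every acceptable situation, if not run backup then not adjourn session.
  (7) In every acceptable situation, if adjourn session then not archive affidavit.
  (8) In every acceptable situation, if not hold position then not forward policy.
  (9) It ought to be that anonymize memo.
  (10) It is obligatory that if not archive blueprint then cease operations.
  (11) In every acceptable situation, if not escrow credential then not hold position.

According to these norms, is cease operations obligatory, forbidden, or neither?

Premise 10 is O(¬archive_blueprint → cease_operations), but O(¬archive_blueprint) is not derivable from the premises (the permission P(¬archive_blueprint) asserts only ¬O(archive_blueprint), not O(¬archive_blueprint)), so it does not yield O(cease_operations).
No premise or chain of K-axiom applications forces O(cease_operations), and none forces O(¬cease_operations). So cease_operations is neither obligatory nor forbidden under these norms.

Neither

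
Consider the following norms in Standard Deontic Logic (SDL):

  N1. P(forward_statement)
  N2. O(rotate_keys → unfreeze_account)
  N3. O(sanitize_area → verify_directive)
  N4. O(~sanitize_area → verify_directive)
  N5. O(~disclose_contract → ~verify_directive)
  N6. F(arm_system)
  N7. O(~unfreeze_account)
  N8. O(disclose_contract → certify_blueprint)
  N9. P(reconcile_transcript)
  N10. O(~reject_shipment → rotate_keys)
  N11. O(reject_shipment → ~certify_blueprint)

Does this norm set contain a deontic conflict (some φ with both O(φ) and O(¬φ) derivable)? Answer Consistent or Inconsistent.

Inconsistent

Premises 4 and 3 cover both cases: O(~sanitize_area → verify_directive) and O(sanitize_area → verify_directive). Since ~sanitize_area ∨ sanitize_area is a tautology, O(verify_directive) follows.
The contrapositive of premise 5 (O(~disclose_contract → ~verify_directive)) is O(verify_directive → disclose_contract), and O(verify_directive) is already established, so O(disclose_contract).
From O(disclose_contract) and premise 8, O(disclose_contract → certify_blueprint), we obtain O(certify_blueprint).
The contrapositive of premise 11 (O(reject_shipment → ~certify_blueprint)) is O(certify_blueprint → ~reject_shipment), and O(certify_blueprint) is already established, so O(~reject_shipment).
Premise 10 is O(~reject_shipment → rotate_keys); since O(~reject_shipment), deontic closure gives O(rotate_keys).
Applying K to premise 2 (O(rotate_keys → unfreeze_account)) and O(rotate_keys) yields O(unfreeze_account).
However, premise 7 gives O(~unfreeze_account).
We now have both O(unfreeze_account) and O(~unfreeze_account) — unfreeze_account is simultaneously obligatory and forbidden, violating the D-axiom.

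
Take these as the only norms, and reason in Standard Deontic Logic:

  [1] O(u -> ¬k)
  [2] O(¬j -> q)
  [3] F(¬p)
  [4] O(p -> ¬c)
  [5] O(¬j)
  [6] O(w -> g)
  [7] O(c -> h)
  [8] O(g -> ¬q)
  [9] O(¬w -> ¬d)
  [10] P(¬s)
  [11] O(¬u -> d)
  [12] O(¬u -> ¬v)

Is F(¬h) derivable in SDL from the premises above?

No

Premise 7 is O(c -> h), but O(c) is not derivable from the premises, so it does not yield O(h).
No other premise forces O(h). An ideal world satisfying every premise can still have ¬h true, so F(¬h) is not derivable.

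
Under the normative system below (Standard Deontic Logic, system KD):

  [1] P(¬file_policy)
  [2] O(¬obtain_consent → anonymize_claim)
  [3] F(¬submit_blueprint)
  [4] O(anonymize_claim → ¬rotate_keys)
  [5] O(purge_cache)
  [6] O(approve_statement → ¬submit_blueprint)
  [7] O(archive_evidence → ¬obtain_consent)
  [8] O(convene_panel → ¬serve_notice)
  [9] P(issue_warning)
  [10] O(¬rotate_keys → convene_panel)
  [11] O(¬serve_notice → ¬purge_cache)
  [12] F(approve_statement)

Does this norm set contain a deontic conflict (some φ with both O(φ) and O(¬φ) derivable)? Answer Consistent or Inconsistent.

Premise 6 is O(approve_statement → ¬submit_blueprint), but O(approve_statement) is not derivable from the premises, so it does not yield O(¬submit_blueprint).
So O(¬submit_blueprint) is not derivable, and the apparent clash with O(submit_blueprint) does not arise.
A world satisfying every obligation exists (e.g. anonymize_claim=false, approve_statement=false, archive_evidence=false, convene_panel=false, file_policy=false, issue_warning=false, obtain_consent=true, purge_cache=true, rotate_keys=true, serve_notice=true, submit_blueprint=true); no atom is both obligatory and forbidden, so the set is consistent.

Consistent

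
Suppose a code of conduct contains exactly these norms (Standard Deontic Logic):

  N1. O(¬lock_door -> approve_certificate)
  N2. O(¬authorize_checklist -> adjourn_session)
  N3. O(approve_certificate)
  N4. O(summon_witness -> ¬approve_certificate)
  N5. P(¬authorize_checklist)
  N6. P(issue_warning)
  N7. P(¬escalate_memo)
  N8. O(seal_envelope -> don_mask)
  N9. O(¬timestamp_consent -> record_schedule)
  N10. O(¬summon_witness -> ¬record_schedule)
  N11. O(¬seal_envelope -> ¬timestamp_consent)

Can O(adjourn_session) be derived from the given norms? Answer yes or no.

Premise 2 is O(¬authorize_checklist -> adjourn_session), but O(¬authorize_checklist) is not derivable from the premises (the permission P(¬authorize_checklist) asserts only ¬O(authorize_checklist), not O(¬authorize_checklist)), so it does not yield O(adjourn_session).
No other premise forces O(adjourn_session). An ideal world satisfying every premise can still have adjourn_session false, so O(adjourn_session) is not derivable.

No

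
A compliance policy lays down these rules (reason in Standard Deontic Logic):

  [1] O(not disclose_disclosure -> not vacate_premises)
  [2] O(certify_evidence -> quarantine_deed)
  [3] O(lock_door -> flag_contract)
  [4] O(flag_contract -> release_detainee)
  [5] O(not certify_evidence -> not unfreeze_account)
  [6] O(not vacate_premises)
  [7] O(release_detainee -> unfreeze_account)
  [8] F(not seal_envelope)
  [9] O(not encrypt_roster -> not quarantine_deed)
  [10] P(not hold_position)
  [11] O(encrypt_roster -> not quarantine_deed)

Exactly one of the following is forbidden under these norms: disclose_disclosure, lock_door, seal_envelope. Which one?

Premises 9 and 11 cover both cases: O(not encrypt_roster -> not quarantine_deed) and O(encrypt_roster -> not quarantine_deed). Since not encrypt_roster ∨ encrypt_roster is a tautology, O(not quarantine_deed) follows.
Premise 2 is O(certify_evidence -> quarantine_deed); contrapositively O(not quarantine_deed -> not certify_evidence). Since O(not quarantine_deed) holds, K gives O(not certify_evidence).
Applying K to premise 5 (O(not certify_evidence -> not unfreeze_account)) and O(not certify_evidence) yields O(not unfreeze_account).
Premise 7 is O(release_detainee -> unfreeze_account); contrapositively O(not unfreeze_account -> not release_detainee). Since O(not unfreeze_account) holds, K gives O(not release_detainee).
Premise 4 is O(flag_contract -> release_detainee); contrapositively O(not release_detainee -> not flag_contract). Since O(not release_detainee) holds, K gives O(not flag_contract).
Premise 3, O(lock_door -> flag_contract), contraposes to O(not flag_contract -> not lock_door); with O(not flag_contract) we get O(not lock_door).
So O(not lock_door) holds, i.e. lock_door is forbidden. None of the other listed options is forbidden under the premises.

lock_door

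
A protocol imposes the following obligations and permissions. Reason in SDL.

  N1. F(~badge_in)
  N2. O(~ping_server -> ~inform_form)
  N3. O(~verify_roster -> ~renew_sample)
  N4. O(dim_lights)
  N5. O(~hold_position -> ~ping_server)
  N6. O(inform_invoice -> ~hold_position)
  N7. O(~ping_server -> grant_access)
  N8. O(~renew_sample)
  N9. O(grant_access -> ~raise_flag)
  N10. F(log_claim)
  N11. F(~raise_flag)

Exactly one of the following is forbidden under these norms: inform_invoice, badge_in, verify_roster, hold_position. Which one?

Premise 11, F(~raise_flag), is equivalent to O(raise_flag).
Premise 9, O(grant_access -> ~raise_flag), contraposes to O(raise_flag -> ~grant_access); with O(raise_flag) we get O(~grant_access).
Premise 7 is O(~ping_server -> grant_access); contrapositively O(~grant_access -> ping_server). Since O(~grant_access) holds, K gives O(ping_server).
The contrapositive of premise 5 (O(~hold_position -> ~ping_server)) is O(ping_server -> hold_position), and O(ping_server) is already established, so O(hold_position).
Premise 6 is O(inform_invoice -> ~hold_position); contrapositively O(hold_position -> ~inform_invoice). Since O(hold_position) holds, K gives O(~inform_invoice).
So O(~inform_invoice) holds, i.e. inform_invoice is forbidden. None of the other listed options is forbidden under the premises.

inform_invoice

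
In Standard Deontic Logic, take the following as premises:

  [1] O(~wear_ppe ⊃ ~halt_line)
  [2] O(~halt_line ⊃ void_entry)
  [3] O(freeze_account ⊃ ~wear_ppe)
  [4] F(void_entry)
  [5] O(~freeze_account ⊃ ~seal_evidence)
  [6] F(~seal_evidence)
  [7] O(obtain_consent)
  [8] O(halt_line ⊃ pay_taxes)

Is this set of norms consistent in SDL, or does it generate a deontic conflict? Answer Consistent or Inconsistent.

Inconsistent

Premise 6 is F(~seal_evidence), i.e. O(seal_evidence).
The contrapositive of premise 5 (O(~freeze_account ⊃ ~seal_evidence)) is O(seal_evidence ⊃ freeze_account), and O(seal_evidence) is already established, so O(freeze_account).
From O(freeze_account) and premise 3, O(freeze_account ⊃ ~wear_ppe), we obtain O(~wear_ppe).
Premise 1 is O(~wear_ppe ⊃ ~halt_line); since O(~wear_ppe), deontic closure gives O(~halt_line).
From O(~halt_line) and premise 2, O(~halt_line ⊃ void_entry), we obtain O(void_entry).
Yet premise 4 is F(void_entry), i.e. O(~void_entry).
We now have both O(void_entry) and O(~void_entry) — void_entry is simultaneously obligatory and forbidden, violating the D-axiom.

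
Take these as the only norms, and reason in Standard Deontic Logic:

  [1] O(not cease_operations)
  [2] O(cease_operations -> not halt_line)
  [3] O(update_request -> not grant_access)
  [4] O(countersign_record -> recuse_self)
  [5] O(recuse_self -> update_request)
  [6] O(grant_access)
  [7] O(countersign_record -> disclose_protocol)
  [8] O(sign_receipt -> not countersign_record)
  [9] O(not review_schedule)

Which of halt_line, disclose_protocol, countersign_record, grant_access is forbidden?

countersign_record

Premise 6 states O(grant_access) outright.
Premise 3 is O(update_request -> not grant_access); contrapositively O(grant_access -> not update_request). Since O(grant_access) holds, K gives O(not update_request).
Premise 5, O(recuse_self -> update_request), contraposes to O(not update_request -> not recuse_self); with O(not update_request) we get O(not recuse_self).
Premise 4, O(countersign_record -> recuse_self), contraposes to O(not recuse_self -> not countersign_record); with O(not recuse_self) we get O(not countersign_record).
So O(not countersign_record) holds, i.e. countersign_record is forbidden. None of the other listed options is forbidden under the premises.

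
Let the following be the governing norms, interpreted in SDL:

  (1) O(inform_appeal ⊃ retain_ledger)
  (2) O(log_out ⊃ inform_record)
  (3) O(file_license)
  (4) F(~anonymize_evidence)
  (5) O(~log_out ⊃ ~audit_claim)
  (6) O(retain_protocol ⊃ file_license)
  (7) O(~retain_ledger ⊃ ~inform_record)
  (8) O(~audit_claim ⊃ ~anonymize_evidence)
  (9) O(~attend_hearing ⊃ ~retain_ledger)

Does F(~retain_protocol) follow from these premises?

Premise 6 is O(retain_protocol ⊃ file_license); even if O(file_license) held, inferring O(retain_protocol) would be affirming the consequent — invalid.
No other premise forces O(retain_protocol). An ideal world satisfying every premise can still have ~retain_protocol true, so F(~retain_protocol) is not derivable.

No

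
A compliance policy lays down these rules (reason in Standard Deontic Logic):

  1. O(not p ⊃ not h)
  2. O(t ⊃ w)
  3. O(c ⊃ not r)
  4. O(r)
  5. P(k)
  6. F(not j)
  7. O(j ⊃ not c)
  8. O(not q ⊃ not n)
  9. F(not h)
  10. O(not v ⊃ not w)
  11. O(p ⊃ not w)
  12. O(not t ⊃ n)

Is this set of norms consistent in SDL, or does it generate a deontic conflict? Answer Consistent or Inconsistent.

Premise 3 is O(c ⊃ not r), but O(c) is not derivable from the premises, so it does not yield O(not r).
So O(not r) is not derivable, and the apparent clash with O(r) does not arise.
A world satisfying every obligation exists (e.g. c=false, h=true, j=true, k=false, n=true, p=true, q=true, r=true, t=false, v=false, w=false); no atom is both obligatory and forbidden, so the set is consistent.

Consistent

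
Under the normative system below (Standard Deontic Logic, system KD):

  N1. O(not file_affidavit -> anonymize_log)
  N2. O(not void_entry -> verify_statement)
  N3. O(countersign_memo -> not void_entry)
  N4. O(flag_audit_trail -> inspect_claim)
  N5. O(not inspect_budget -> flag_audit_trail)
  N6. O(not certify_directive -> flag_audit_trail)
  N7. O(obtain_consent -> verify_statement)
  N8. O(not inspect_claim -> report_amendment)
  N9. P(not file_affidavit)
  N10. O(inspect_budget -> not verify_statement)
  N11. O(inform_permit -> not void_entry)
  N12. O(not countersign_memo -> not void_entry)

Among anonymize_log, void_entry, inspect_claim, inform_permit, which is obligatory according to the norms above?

By case analysis on countersign_memo: premise 3 gives O(countersign_memo -> not void_entry) and premise 12 gives O(not countersign_memo -> not void_entry), so O(not void_entry) either way.
Applying K to premise 2 (O(not void_entry -> verify_statement)) and O(not void_entry) yields O(verify_statement).
Premise 10 is O(inspect_budget -> not verify_statement); contrapositively O(verify_statement -> not inspect_budget). Since O(verify_statement) holds, K gives O(not inspect_budget).
With premise 5, O(not inspect_budget -> flag_audit_trail), the K-axiom yields O(flag_audit_trail).
Premise 4 is O(flag_audit_trail -> inspect_claim); since O(flag_audit_trail), deontic closure gives O(inspect_claim).
So O(inspect_claim) holds — inspect_claim is obligatory. None of the other listed options is made obligatory by any chain of premises.

inspect_claim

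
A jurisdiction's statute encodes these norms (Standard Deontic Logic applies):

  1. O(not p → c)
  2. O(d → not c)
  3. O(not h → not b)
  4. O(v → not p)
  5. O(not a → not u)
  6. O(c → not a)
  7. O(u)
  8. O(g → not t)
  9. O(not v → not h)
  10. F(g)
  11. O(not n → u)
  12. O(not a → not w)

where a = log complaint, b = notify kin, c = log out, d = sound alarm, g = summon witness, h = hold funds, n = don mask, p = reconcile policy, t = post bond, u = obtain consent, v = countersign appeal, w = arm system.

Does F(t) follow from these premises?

No

Premise 8 is O(g → not t), but O(g) is not derivable from the premises, so it does not yield O(not t).
No other premise forces O(not t). An ideal world satisfying every premise can still have t true, so F(t) is not derivable.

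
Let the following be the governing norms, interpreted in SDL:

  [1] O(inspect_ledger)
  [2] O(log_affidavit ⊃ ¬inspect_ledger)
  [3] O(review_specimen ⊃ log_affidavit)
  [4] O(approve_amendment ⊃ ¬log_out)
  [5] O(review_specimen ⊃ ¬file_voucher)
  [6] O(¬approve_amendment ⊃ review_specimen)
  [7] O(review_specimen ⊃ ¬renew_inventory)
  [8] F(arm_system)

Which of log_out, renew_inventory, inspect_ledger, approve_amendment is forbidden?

Premise 1 states O(inspect_ledger) outright.
The contrapositive of premise 2 (O(log_affidavit ⊃ ¬inspect_ledger)) is O(inspect_ledger ⊃ ¬log_affidavit), and O(inspect_ledger) is already established, so O(¬log_affidavit).
Premise 3, O(review_specimen ⊃ log_affidavit), contraposes to O(¬log_affidavit ⊃ ¬review_specimen); with O(¬log_affidavit) we get O(¬review_specimen).
Premise 6, O(¬approve_amendment ⊃ review_specimen), contraposes to O(¬review_specimen ⊃ approve_amendment); with O(¬review_specimen) we get O(approve_amendment).
Applying K to premise 4 (O(approve_amendment ⊃ ¬log_out)) and O(approve_amendment) yields O(¬log_out).
So O(¬log_out) holds, i.e. log_out is forbidden. None of the other listed options is forbidden under the premises.

log_out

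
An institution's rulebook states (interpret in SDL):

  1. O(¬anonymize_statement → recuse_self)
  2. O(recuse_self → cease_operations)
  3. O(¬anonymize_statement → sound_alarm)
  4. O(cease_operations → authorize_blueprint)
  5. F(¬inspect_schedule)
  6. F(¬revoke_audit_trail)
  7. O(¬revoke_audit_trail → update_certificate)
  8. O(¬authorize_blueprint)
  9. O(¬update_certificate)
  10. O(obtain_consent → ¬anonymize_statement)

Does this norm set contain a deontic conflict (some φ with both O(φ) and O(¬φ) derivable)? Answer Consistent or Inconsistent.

Premise 7 is O(¬revoke_audit_trail → update_certificate), but O(¬revoke_audit_trail) is not derivable from the premises, so it does not yield O(update_certificate).
So O(update_certificate) is not derivable, and the apparent clash with O(¬update_certificate) does not arise.
A world satisfying every obligation exists (e.g. anonymize_statement=true, authorize_blueprint=false, cease_operations=false, inspect_schedule=true, obtain_consent=false, recuse_self=false, revoke_audit_trail=true, sound_alarm=false, update_certificate=false); no atom is both obligatory and forbidden, so the set is consistent.

Consistent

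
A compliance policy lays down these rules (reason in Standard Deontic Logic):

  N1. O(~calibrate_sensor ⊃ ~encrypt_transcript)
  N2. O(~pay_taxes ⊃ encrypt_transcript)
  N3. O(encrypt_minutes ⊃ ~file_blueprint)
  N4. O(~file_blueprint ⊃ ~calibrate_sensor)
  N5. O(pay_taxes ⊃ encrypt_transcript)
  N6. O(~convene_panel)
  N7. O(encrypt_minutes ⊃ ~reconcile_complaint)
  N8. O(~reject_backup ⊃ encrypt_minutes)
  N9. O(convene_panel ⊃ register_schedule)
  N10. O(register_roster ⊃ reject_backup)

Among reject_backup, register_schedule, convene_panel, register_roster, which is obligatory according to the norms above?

reject_backup

Premises 5 and 2 are O(pay_taxes ⊃ encrypt_transcript) and O(~pay_taxes ⊃ encrypt_transcript); every ideal world satisfies pay_taxes or ~pay_taxes, so in either case encrypt_transcript holds — hence O(encrypt_transcript).
Premise 1, O(~calibrate_sensor ⊃ ~encrypt_transcript), contraposes to O(encrypt_transcript ⊃ calibrate_sensor); with O(encrypt_transcript) we get O(calibrate_sensor).
The contrapositive of premise 4 (O(~file_blueprint ⊃ ~calibrate_sensor)) is O(calibrate_sensor ⊃ file_blueprint), and O(calibrate_sensor) is already established, so O(file_blueprint).
Premise 3 is O(encrypt_minutes ⊃ ~file_blueprint); contrapositively O(file_blueprint ⊃ ~encrypt_minutes). Since O(file_blueprint) holds, K gives O(~encrypt_minutes).
The contrapositive of premise 8 (O(~reject_backup ⊃ encrypt_minutes)) is O(~encrypt_minutes ⊃ reject_backup), and O(~encrypt_minutes) is already established, so O(reject_backup).
So O(reject_backup) holds — reject_backup is obligatory. None of the other listed options is made obligatory by any chain of premises.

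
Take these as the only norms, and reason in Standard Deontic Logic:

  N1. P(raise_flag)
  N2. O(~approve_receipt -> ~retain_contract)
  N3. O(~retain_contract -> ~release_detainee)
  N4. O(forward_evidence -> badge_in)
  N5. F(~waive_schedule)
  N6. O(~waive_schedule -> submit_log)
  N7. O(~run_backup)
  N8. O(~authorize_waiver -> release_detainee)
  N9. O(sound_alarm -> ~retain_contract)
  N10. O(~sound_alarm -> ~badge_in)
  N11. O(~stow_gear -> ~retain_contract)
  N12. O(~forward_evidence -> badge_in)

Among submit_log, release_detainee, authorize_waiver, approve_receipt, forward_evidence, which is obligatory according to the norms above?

By case analysis on ~forward_evidence: premise 12 gives O(~forward_evidence -> badge_in) and premise 4 gives O(forward_evidence -> badge_in), so O(badge_in) either way.
Premise 10, O(~sound_alarm -> ~badge_in), contraposes to O(badge_in -> sound_alarm); with O(badge_in) we get O(sound_alarm).
Premise 9 is O(sound_alarm -> ~retain_contract); since O(sound_alarm), deontic closure gives O(~retain_contract).
Premise 3 is O(~retain_contract -> ~release_detainee); since O(~retain_contract), deontic closure gives O(~release_detainee).
The contrapositive of premise 8 (O(~authorize_waiver -> release_detainee)) is O(~release_detainee -> authorize_waiver), and O(~release_detainee) is already established, so O(authorize_waiver).
So O(authorize_waiver) holds — authorize_waiver is obligatory. None of the other listed options is made obligatory by any chain of premises.

authorize_waiver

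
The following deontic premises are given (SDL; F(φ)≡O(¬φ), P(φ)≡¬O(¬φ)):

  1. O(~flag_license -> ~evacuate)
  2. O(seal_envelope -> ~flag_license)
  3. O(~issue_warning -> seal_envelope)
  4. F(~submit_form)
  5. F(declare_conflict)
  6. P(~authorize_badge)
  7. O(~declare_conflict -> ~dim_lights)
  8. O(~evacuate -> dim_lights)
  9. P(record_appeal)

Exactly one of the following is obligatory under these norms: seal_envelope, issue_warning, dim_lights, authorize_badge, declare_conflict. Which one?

Premise 5 is F(declare_conflict), i.e. O(~declare_conflict).
From O(~declare_conflict) and premise 7, O(~declare_conflict -> ~dim_lights), we obtain O(~dim_lights).
The contrapositive of premise 8 (O(~evacuate -> dim_lights)) is O(~dim_lights -> evacuate), and O(~dim_lights) is already established, so O(evacuate).
Premise 1 is O(~flag_license -> ~evacuate); contrapositively O(evacuate -> flag_license). Since O(evacuate) holds, K gives O(flag_license).
Premise 2, O(seal_envelope -> ~flag_license), contraposes to O(flag_license -> ~seal_envelope); with O(flag_license) we get O(~seal_envelope).
Premise 3, O(~issue_warning -> seal_envelope), contraposes to O(~seal_envelope -> issue_warning); with O(~seal_envelope) we get O(issue_warning).
So O(issue_warning) holds — issue_warning is obligatory. None of the other listed options is made obligatory by any chain of premises.

issue_warning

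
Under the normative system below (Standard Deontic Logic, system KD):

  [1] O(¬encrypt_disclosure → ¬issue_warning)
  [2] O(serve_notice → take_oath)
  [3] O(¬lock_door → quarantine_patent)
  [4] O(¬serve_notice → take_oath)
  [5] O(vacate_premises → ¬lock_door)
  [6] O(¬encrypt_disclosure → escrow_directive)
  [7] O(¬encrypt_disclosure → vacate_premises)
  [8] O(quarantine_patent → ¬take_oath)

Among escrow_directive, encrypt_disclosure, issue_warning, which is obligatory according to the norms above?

By case analysis on serve_notice: premise 2 gives O(serve_notice → take_oath) and premise 4 gives O(¬serve_notice → take_oath), so O(take_oath) either way.
Premise 8 is O(quarantine_patent → ¬take_oath); contrapositively O(take_oath → ¬quarantine_patent). Since O(take_oath) holds, K gives O(¬quarantine_patent).
Premise 3 is O(¬lock_door → quarantine_patent); contrapositively O(¬quarantine_patent → lock_door). Since O(¬quarantine_patent) holds, K gives O(lock_door).
Premise 5, O(vacate_premises → ¬lock_door), contraposes to O(lock_door → ¬vacate_premises); with O(lock_door) we get O(¬vacate_premises).
Premise 7 is O(¬encrypt_disclosure → vacate_premises); contrapositively O(¬vacate_premises → encrypt_disclosure). Since O(¬vacate_premises) holds, K gives O(encrypt_disclosure).
So O(encrypt_disclosure) holds — encrypt_disclosure is obligatory. None of the other listed options is made obligatory by any chain of premises.

encrypt_disclosure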